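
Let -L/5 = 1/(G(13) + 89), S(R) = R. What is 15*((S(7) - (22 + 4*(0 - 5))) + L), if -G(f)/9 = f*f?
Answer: 107475/1432 ≈ 75.052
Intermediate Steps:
G(f) = -9*f**2 (G(f) = -9*f*f = -9*f**2)
L = 5/1432 (L = -5/(-9*13**2 + 89) = -5/(-9*169 + 89) = -5/(-1521 + 89) = -5/(-1432) = -5*(-1/1432) = 5/1432 ≈ 0.0034916)
15*((S(7) - (22 + 4*(0 - 5))) + L) = 15*((7 - (22 + 4*(0 - 5))) + 5/1432) = 15*((7 - (22 + 4*(-5))) + 5/1432) = 15*((7 - (22 - 20)) + 5/1432) = 15*((7 - 1*2) + 5/1432) = 15*((7 - 2) + 5/1432) = 15*(5 + 5/1432) = 15*(7165/1432) = 107475/1432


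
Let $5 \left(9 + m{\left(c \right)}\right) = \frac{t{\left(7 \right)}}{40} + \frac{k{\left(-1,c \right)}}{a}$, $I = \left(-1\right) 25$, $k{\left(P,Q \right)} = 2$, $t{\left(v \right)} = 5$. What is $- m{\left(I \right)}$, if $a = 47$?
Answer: $\frac{16857}{1880} \approx 8.9665$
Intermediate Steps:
$I = -25$
$m{\left(c \right)} = - \frac{16857}{1880}$ ($m{\left(c \right)} = -9 + \frac{\frac{5}{40} + \frac{2}{47}}{5} = -9 + \frac{5 \cdot \frac{1}{40} + 2 \cdot \frac{1}{47}}{5} = -9 + \frac{\frac{1}{8} + \frac{2}{47}}{5} = -9 + \frac{1}{5} \cdot \frac{63}{376} = -9 + \frac{63}{1880} = - \frac{16857}{1880}$)
$- m{\left(I \right)} = \left(-1\right) \left(- \frac{16857}{1880}\right) = \frac{16857}{1880}$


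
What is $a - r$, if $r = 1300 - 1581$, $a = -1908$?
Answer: $-1627$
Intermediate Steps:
$r = -281$ ($r = 1300 - 1581 = -281$)
$a - r = -1908 - -281 = -1908 + 281 = -1627$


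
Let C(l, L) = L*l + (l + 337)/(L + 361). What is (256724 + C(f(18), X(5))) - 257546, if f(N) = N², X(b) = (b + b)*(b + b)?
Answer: 14558119/461 ≈ 31579.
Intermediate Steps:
X(b) = 4*b² (X(b) = (2*b)*(2*b) = 4*b²)
C(l, L) = L*l + (337 + l)/(361 + L)
(256724 + C(f(18), X(5))) - 257546 = (256724 + (337 + 18² + 18²*(4*5²)² + 361*(4*5²)*18²)/(361 + 4*5²)) - 257546 = (256724 + (337 + 324 + 324*(4*25)² + 361*(4*25)*324)/(361 + 4*25)) - 257546 = (256724 + (337 + 324 + 324*100² + 361*100*324)/(361 + 100)) - 257546 = (256724 + (337 + 324 + 324*10000 + 11696400)/461) - 257546 = (256724 + (337 + 324 + 3240000 + 11696400)/461) - 257546 = (256724 + (1/461)*14937061) - 257546 = (256724 + 14937061/461) - 257546 = 133286825/461 - 257546 = 14558119/461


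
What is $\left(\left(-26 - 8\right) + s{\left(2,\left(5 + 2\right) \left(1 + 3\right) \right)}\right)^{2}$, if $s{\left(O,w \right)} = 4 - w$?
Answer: $3364$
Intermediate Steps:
$\left(\left(-26 - 8\right) + s{\left(2,\left(5 + 2\right) \left(1 + 3\right) \right)}\right)^{2} = \left(\left(-26 - 8\right) + \left(4 - \left(5 + 2\right) \left(1 + 3\right)\right)\right)^{2} = \left(-34 + \left(4 - 7 \cdot 4\right)\right)^{2} = \left(-34 + \left(4 - 28\right)\right)^{2} = \left(-34 - 24\right)^{2} = \left(-58\right)^{2} = 3364$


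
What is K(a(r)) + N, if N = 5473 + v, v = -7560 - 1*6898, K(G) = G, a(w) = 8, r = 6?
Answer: -8977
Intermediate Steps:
v = -14458 (v = -7560 - 6898 = -14458)
N = -8985 (N = 5473 - 14458 = -8985)
K(a(r)) + N = 8 - 8985 = -8977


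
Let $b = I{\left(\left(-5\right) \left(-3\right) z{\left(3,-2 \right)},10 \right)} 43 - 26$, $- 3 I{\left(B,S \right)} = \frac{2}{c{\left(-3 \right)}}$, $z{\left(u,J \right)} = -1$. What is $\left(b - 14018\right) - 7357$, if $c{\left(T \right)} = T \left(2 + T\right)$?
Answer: $- \frac{192695}{9} \approx -21411.0$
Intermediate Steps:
$I{\left(B,S \right)} = - \frac{2}{9}$ ($I{\left(B,S \right)} = - \frac{2 \frac{1}{\left(-3\right) \left(2 - 3\right)}}{3} = - \frac{2 \frac{1}{\left(-3\right) \left(-1\right)}}{3} = - \frac{2 \cdot \frac{1}{3}}{3} = \left(- \frac{1}{3}\right) \frac{2}{3} = - \frac{2}{9}$)
$b = - \frac{320}{9}$ ($b = \left(- \frac{2}{9}\right) 43 - 26 = - \frac{86}{9} - 26 = - \frac{320}{9} \approx -35.556$)
$\left(b - 14018\right) - 7357 = \left(- \frac{320}{9} - 14018\right) - 7357 = - \frac{126482}{9} - 7357 = - \frac{192695}{9}$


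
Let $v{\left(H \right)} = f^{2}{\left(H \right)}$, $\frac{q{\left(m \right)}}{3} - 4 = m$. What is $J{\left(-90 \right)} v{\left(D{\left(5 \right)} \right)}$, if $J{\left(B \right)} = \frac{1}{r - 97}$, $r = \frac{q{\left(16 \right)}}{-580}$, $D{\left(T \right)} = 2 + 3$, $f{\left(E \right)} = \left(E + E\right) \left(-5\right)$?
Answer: $- \frac{18125}{704} \approx -25.746$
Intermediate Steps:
$f{\left(E \right)} = - 10 E$ ($f{\left(E \right)} = 2 E \left(-5\right) = - 10 E$)
$q{\left(m \right)} = 12 + 3 m$
$D{\left(T \right)} = 5$
$r = - \frac{3}{29}$ ($r = \frac{12 + 3 \cdot 16}{-580} = \left(12 + 48\right) \left(- \frac{1}{580}\right) = 60 \left(- \frac{1}{580}\right) = - \frac{3}{29} \approx -0.10345$)
$v{\left(H \right)} = 100 H^{2}$ ($v{\left(H \right)} = \left(- 10 H\right)^{2} = 100 H^{2}$)
$J{\left(B \right)} = - \frac{29}{2816}$ ($J{\left(B \right)} = \frac{1}{- \frac{3}{29} - 97} = \frac{1}{- \frac{2816}{29}} = - \frac{29}{2816}$)
$J{\left(-90 \right)} v{\left(D{\left(5 \right)} \right)} = - \frac{29 \cdot 100 \cdot 5^{2}}{2816} = - \frac{29 \cdot 100 \cdot 25}{2816} = \left(- \frac{29}{2816}\right) 2500 = - \frac{18125}{704}$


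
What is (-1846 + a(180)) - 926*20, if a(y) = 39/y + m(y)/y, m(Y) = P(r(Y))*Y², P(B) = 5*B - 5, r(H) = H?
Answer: 8444053/60 ≈ 1.4073e+5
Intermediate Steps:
P(B) = -5 + 5*B
m(Y) = Y²*(-5 + 5*Y) (m(Y) = (-5 + 5*Y)*Y² = Y²*(-5 + 5*Y))
a(y) = 39/y + 5*y*(-1 + y) (a(y) = 39/y + (5*y²*(-1 + y))/y = 39/y + 5*y*(-1 + y))
(-1846 + a(180)) - 926*20 = (-1846 + (39 + 5*180²*(-1 + 180))/180) - 926*20 = (-1846 + (39 + 5*32400*179)/180) - 18520 = (-1846 + (39 + 28998000)/180) - 18520 = (-1846 + (1/180)*28998039) - 18520 = (-1846 + 9666013/60) - 18520 = 9555253/60 - 18520 = 8444053/60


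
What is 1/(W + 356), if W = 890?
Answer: 1/1246 ≈ 0.00080257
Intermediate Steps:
1/(W + 356) = 1/(890 + 356) = 1/1246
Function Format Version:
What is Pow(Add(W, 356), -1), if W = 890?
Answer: Rational(1, 1246) ≈ 0.00080257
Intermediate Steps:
Pow(Add(W, 356), -1) = Pow(Add(890, 356), -1) = Pow(1246, -1) = Rational(1, 1246)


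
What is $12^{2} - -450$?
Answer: $594$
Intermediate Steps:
$12^{2} - -450 = 144 + 450 = 594$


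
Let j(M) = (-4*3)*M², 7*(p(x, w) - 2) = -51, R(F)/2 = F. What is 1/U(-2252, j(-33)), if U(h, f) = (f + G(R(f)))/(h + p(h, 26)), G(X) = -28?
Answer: 15801/91672 ≈ 0.17236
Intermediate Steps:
R(F) = 2*F
p(x, w) = -37/7 (p(x, w) = 2 + (⅐)*(-51) = 2 - 51/7 = -37/7)
j(M) = -12*M²
U(h, f) = (-28 + f)/(-37/7 + h) (U(h, f) = (f - 28)/(h - 37/7) = (-28 + f)/(-37/7 + h))
1/U(-2252, j(-33)) = 1/(7*(-28 - 12*(-33)²)/(-37 + 7*(-2252))) = 1/(7*(-28 - 12*1089)/(-37 - 15764)) = 1/(7*(-28 - 13068)/(-15801)) = 1/(7*(-1/15801)*(-13096)) = 1/(91672/15801) = 15801/91672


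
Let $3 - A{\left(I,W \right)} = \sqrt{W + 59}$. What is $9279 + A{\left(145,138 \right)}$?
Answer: $9282 - \sqrt{197} \approx 9268.0$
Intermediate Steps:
$A{\left(I,W \right)} = 3 - \sqrt{59 + W}$ ($A{\left(I,W \right)} = 3 - \sqrt{W + 59} = 3 - \sqrt{59 + W}$)
$9279 + A{\left(145,138 \right)} = 9279 + \left(3 - \sqrt{59 + 138}\right) = 9279 + \left(3 - \sqrt{197}\right) = 9282 - \sqrt{197}$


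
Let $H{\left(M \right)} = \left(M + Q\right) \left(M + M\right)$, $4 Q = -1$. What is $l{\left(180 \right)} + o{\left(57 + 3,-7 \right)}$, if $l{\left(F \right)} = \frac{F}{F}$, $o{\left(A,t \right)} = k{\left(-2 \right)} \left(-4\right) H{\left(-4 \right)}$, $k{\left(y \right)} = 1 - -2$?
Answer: $-407$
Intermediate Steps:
$Q = - \frac{1}{4}$ ($Q = \frac{1}{4} \left(-1\right) = - \frac{1}{4} \approx -0.25$)
$k{\left(y \right)} = 3$ ($k{\left(y \right)} = 1 + 2 = 3$)
$H{\left(M \right)} = 2 M \left(- \frac{1}{4} + M\right)$ ($H{\left(M \right)} = \left(M - \frac{1}{4}\right) \left(M + M\right) = \left(- \frac{1}{4} + M\right) 2 M = 2 M \left(- \frac{1}{4} + M\right)$)
$o{\left(A,t \right)} = -408$ ($o{\left(A,t \right)} = 3 \left(-4\right) \frac{1}{2} \left(-4\right) \left(-1 + 4 \left(-4\right)\right) = - 12 \cdot \frac{1}{2} \left(-4\right) \left(-1 - 16\right) = - 12 \cdot \frac{1}{2} \left(-4\right) \left(-17\right) = \left(-12\right) 34 = -408$)
$l{\left(F \right)} = 1$
$l{\left(180 \right)} + o{\left(57 + 3,-7 \right)} = 1 - 408 = -407$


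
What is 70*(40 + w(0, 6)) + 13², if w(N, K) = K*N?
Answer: 2969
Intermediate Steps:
70*(40 + w(0, 6)) + 13² = 70*(40 + 6*0) + 13² = 70*(40 + 0) + 169 = 70*40 + 169 = 2800 + 169 = 2969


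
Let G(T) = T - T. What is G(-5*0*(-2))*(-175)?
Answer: 0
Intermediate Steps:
G(T) = 0
G(-5*0*(-2))*(-175) = 0*(-175) = 0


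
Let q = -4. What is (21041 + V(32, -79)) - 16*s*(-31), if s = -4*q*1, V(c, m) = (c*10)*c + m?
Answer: 39138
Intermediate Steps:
V(c, m) = m + 10*c**2 (V(c, m) = (10*c)*c + m = 10*c**2 + m = m + 10*c**2)
s = 16 (s = -4*(-4)*1 = 16*1 = 16)
(21041 + V(32, -79)) - 16*s*(-31) = (21041 + (-79 + 10*32**2)) - 16*16*(-31) = (21041 + (-79 + 10*1024)) - 256*(-31) = (21041 + (-79 + 10240)) + 7936 = (21041 + 10161) + 7936 = 31202 + 7936 = 39138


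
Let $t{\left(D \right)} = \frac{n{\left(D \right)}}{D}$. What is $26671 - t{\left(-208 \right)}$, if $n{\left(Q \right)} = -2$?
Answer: $\frac{2773783}{104} \approx 26671.0$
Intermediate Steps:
$t{\left(D \right)} = - \frac{2}{D}$
$26671 - t{\left(-208 \right)} = 26671 - - \frac{2}{-208} = 26671 - \left(-2\right) \left(- \frac{1}{208}\right) = 26671 - \frac{1}{104} = \frac{2773783}{104}$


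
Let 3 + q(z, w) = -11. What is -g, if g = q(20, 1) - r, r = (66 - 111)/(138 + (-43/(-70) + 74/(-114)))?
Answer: 7527184/550481 ≈ 13.674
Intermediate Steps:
q(z, w) = -14 (q(z, w) = -3 - 11 = -14)
r = -179550/550481 (r = -45/(138 + (-43*(-1/70) + 74*(-1/114))) = -45/(138 + (43/70 - 37/57)) = -45/(138 - 139/3990) = -45/550481/3990 = -45*3990/550481 = -179550/550481 ≈ -0.32617)
g = -7527184/550481 (g = -14 - 1*(-179550/550481) = -14 + 179550/550481 = -7527184/550481 ≈ -13.674)
-g = -1*(-7527184/550481) = 7527184/550481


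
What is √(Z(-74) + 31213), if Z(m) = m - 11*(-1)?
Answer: 5*√1246 ≈ 176.49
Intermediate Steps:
Z(m) = 11 + m (Z(m) = m + 11 = 11 + m)
√(Z(-74) + 31213) = √((11 - 74) + 31213) = √(-63 + 31213) = √31150 = 5*√1246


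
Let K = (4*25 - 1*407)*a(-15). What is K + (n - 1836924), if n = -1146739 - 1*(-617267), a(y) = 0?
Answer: -2366396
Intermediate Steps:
n = -529472 (n = -1146739 + 617267 = -529472)
K = 0 (K = (4*25 - 1*407)*0 = (100 - 407)*0 = -307*0 = 0)
K + (n - 1836924) = 0 + (-529472 - 1836924) = 0 - 2366396 = -2366396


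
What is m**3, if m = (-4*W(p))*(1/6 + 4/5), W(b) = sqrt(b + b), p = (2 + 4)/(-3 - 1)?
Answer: 195112*I*sqrt(3)/1125 ≈ 300.39*I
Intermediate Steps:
p = -3/2 (p = 6/(-4) = 6*(-1/4) = -3/2 ≈ -1.5000)
W(b) = sqrt(2)*sqrt(b) (W(b) = sqrt(2*b) = sqrt(2)*sqrt(b))
m = -58*I*sqrt(3)/15 (m = (-4*sqrt(2)*sqrt(-3/2))*(1/6 + 4/5) = (-4*sqrt(2)*I*sqrt(6)/2)*(1*(1/6) + 4*(1/5)) = (-4*I*sqrt(3))*(1/6 + 4/5) = -4*I*sqrt(3)*(29/30) = -58*I*sqrt(3)/15 ≈ -6.6973*I)
m**3 = (-58*I*sqrt(3)/15)**3 = 195112*I*sqrt(3)/1125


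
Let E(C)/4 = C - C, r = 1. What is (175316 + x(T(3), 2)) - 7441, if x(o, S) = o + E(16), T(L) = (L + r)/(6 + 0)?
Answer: 503627/3 ≈ 1.6788e+5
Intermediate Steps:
T(L) = ⅙ + L/6 (T(L) = (L + 1)/(6 + 0) = (1 + L)/6 = (1 + L)*(⅙) = ⅙ + L/6)
E(C) = 0 (E(C) = 4*(C - C) = 4*0 = 0)
x(o, S) = o (x(o, S) = o + 0 = o)
(175316 + x(T(3), 2)) - 7441 = (175316 + (⅙ + (⅙)*3)) - 7441 = (175316 + (⅙ + ½)) - 7441 = (175316 + ⅔) - 7441 = 525950/3 - 7441 = 503627/3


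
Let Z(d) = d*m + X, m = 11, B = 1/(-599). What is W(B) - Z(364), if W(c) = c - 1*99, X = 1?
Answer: -2458297/599 ≈ -4104.0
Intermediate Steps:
B = -1/599 ≈ -0.0016694
W(c) = -99 + c (W(c) = c - 99 = -99 + c)
Z(d) = 1 + 11*d (Z(d) = d*11 + 1 = 11*d + 1 = 1 + 11*d)
W(B) - Z(364) = (-99 - 1/599) - (1 + 11*364) = -59302/599 - (1 + 4004) = -59302/599 - 1*4005 = -59302/599 - 4005 = -2458297/599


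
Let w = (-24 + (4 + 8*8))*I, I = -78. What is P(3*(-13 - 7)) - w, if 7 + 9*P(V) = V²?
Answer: 34481/9 ≈ 3831.2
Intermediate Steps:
P(V) = -7/9 + V²/9
w = -3432 (w = (-24 + (4 + 8*8))*(-78) = (-24 + (4 + 64))*(-78) = (-24 + 68)*(-78) = 44*(-78) = -3432)
P(3*(-13 - 7)) - w = (-7/9 + (3*(-13 - 7))²/9) - 1*(-3432) = (-7/9 + (3*(-20))²/9) + 3432 = (-7/9 + (⅑)*(-60)²) + 3432 = (-7/9 + (⅑)*3600) + 3432 = (-7/9 + 400) + 3432 = 3593/9 + 3432 = 34481/9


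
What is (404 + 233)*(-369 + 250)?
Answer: -75803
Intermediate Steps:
(404 + 233)*(-369 + 250) = 637*(-119) = -75803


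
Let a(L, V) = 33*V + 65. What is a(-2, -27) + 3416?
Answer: 2590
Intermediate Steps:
a(L, V) = 65 + 33*V
a(-2, -27) + 3416 = (65 + 33*(-27)) + 3416 = (65 - 891) + 3416 = -826 + 3416 = 2590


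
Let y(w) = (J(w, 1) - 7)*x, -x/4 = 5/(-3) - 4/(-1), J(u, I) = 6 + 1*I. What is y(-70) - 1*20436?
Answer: -20436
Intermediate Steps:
J(u, I) = 6 + I
x = -28/3 (x = -4*(5/(-3) - 4/(-1)) = -4*(5*(-⅓) - 4*(-1)) = -4*(-5/3 + 4) = -4*7/3 = -28/3 ≈ -9.3333)
y(w) = 0 (y(w) = ((6 + 1) - 7)*(-28/3) = (7 - 7)*(-28/3) = 0*(-28/3) = 0)
y(-70) - 1*20436 = 0 - 1*20436 = 0 - 20436 = -20436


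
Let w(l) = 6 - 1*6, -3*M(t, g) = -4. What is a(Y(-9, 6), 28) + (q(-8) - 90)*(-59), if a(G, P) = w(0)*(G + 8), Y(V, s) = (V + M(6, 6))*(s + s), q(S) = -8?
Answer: 5782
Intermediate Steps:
M(t, g) = 4/3 (M(t, g) = -⅓*(-4) = 4/3)
w(l) = 0 (w(l) = 6 - 6 = 0)
Y(V, s) = 2*s*(4/3 + V) (Y(V, s) = (V + 4/3)*(s + s) = (4/3 + V)*(2*s) = 2*s*(4/3 + V))
a(G, P) = 0 (a(G, P) = 0*(G + 8) = 0*(8 + G) = 0)
a(Y(-9, 6), 28) + (q(-8) - 90)*(-59) = 0 + (-8 - 90)*(-59) = 0 - 98*(-59) = 0 + 5782 = 5782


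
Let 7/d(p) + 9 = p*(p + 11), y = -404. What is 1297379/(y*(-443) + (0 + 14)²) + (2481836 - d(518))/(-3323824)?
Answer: 9462241050802225/1456973356857568 ≈ 6.4945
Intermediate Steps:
d(p) = 7/(-9 + p*(11 + p)) (d(p) = 7/(-9 + p*(p + 11)) = 7/(-9 + p*(11 + p)))
1297379/(y*(-443) + (0 + 14)²) + (2481836 - d(518))/(-3323824) = 1297379/(-404*(-443) + (0 + 14)²) + (2481836 - 7/(-9 + 518² + 11*518))/(-3323824) = 1297379/(178972 + 14²) + (2481836 - 7/(-9 + 268324 + 5698))*(-1/3323824) = 1297379/(178972 + 196) + (2481836 - 7/274013)*(-1/3323824) = 1297379/179168 + (2481836 - 7/274013)*(-1/3323824) = 1297379/179168 + (680055327861/274013)*(-1/3323824) = 1297379/179168 - 97150761123/130110140816 = 9462241050802225/1456973356857568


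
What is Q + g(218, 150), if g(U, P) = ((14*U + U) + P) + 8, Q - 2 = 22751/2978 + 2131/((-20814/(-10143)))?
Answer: 23120637479/5165341 ≈ 4476.1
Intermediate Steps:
Q = 5413848531/5165341 (Q = 2 + (22751/2978 + 2131/((-20814/(-10143)))) = 2 + (22751*(1/2978) + 2131/((-20814*(-1/10143)))) = 2 + (22751/2978 + 2131/(6938/3381)) = 2 + (22751/2978 + 2131*(3381/6938)) = 2 + (22751/2978 + 7204911/6938) = 2 + 5403517849/5165341 = 5413848531/5165341 ≈ 1048.1)
g(U, P) = 8 + P + 15*U (g(U, P) = (15*U + P) + 8 = (P + 15*U) + 8 = 8 + P + 15*U)
Q + g(218, 150) = 5413848531/5165341 + (8 + 150 + 15*218) = 5413848531/5165341 + (8 + 150 + 3270) = 5413848531/5165341 + 3428 = 23120637479/5165341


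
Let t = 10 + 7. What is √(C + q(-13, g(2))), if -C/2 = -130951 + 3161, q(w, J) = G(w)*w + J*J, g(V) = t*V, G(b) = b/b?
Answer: √256723 ≈ 506.68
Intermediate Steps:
G(b) = 1
t = 17
g(V) = 17*V
q(w, J) = w + J² (q(w, J) = 1*w + J*J = w + J²)
C = 255580 (C = -2*(-130951 + 3161) = -2*(-127790) = 255580)
√(C + q(-13, g(2))) = √(255580 + (-13 + (17*2)²)) = √(255580 + (-13 + 34²)) = √(255580 + (-13 + 1156)) = √(255580 + 1143) = √256723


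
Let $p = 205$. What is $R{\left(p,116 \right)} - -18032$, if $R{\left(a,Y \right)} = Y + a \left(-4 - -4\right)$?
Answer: $18148$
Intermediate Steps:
$R{\left(a,Y \right)} = Y$ ($R{\left(a,Y \right)} = Y + a \left(-4 + 4\right) = Y + a 0 = Y + 0 = Y$)
$R{\left(p,116 \right)} - -18032 = 116 - -18032 = 116 + 18032 = 18148$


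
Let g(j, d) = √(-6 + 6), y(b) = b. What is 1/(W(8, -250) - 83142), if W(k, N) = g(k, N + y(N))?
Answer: -1/83142 ≈ -1.2028e-5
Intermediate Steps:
g(j, d) = 0 (g(j, d) = √0 = 0)
W(k, N) = 0
1/(W(8, -250) - 83142) = 1/(0 - 83142) = 1/(-83142) = -1/83142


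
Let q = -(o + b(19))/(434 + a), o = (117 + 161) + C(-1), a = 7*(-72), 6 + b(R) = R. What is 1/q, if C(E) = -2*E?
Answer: 70/293 ≈ 0.23891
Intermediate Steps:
b(R) = -6 + R
a = -504
o = 280 (o = (117 + 161) - 2*(-1) = 278 + 2 = 280)
q = 293/70 (q = -(280 + (-6 + 19))/(434 - 504) = -(280 + 13)/(-70) = -293*(-1)/70 = -1*(-293/70) = 293/70 ≈ 4.1857)
1/q = 1/(293/70) = 70/293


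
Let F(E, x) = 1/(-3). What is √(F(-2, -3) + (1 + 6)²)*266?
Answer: 266*√438/3 ≈ 1855.7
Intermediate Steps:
F(E, x) = -⅓
√(F(-2, -3) + (1 + 6)²)*266 = √(-⅓ + (1 + 6)²)*266 = √(-⅓ + 7²)*266 = √(-⅓ + 49)*266 = √(146/3)*266 = (√438/3)*266 = 266*√438/3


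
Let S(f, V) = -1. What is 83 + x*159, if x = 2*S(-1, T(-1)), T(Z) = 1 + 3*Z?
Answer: -235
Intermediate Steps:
x = -2 (x = 2*(-1) = -2)
83 + x*159 = 83 - 2*159 = 83 - 318 = -235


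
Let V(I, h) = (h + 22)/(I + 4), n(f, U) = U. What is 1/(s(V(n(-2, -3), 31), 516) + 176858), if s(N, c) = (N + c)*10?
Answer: 1/182548 ≈ 5.4780e-6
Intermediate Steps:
V(I, h) = (22 + h)/(4 + I)
s(N, c) = 10*N + 10*c
1/(s(V(n(-2, -3), 31), 516) + 176858) = 1/((10*((22 + 31)/(4 - 3)) + 10*516) + 176858) = 1/((10*(53/1) + 5160) + 176858) = 1/((10*(1*53) + 5160) + 176858) = 1/((10*53 + 5160) + 176858) = 1/((530 + 5160) + 176858) = 1/(5690 + 176858) = 1/182548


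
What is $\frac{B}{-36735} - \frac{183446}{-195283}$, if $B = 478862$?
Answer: $- \frac{86774719136}{7173721005} \approx -12.096$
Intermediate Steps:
$\frac{B}{-36735} - \frac{183446}{-195283} = \frac{478862}{-36735} - \frac{183446}{-195283} = 478862 \left(- \frac{1}{36735}\right) - - \frac{183446}{195283} = - \frac{478862}{36735} + \frac{183446}{195283} = - \frac{86774719136}{7173721005}$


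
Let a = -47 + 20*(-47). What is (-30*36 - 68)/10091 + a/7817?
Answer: -18933733/78881347 ≈ -0.24003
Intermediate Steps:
a = -987 (a = -47 - 940 = -987)
(-30*36 - 68)/10091 + a/7817 = (-30*36 - 68)/10091 - 987/7817 = (-1080 - 68)*(1/10091) - 987*1/7817 = -1148*1/10091 - 987/7817 = -1148/10091 - 987/7817 = -18933733/78881347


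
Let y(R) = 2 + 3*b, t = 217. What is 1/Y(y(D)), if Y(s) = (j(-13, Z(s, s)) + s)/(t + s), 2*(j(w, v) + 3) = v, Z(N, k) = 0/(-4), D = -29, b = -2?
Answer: -213/7 ≈ -30.429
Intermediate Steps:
Z(N, k) = 0 (Z(N, k) = 0*(-1/4) = 0)
j(w, v) = -3 + v/2
y(R) = -4 (y(R) = 2 + 3*(-2) = 2 - 6 = -4)
Y(s) = (-3 + s)/(217 + s) (Y(s) = ((-3 + (1/2)*0) + s)/(217 + s) = ((-3 + 0) + s)/(217 + s) = (-3 + s)/(217 + s))
1/Y(y(D)) = 1/((-3 - 4)/(217 - 4)) = 1/(-7/213) = -213/7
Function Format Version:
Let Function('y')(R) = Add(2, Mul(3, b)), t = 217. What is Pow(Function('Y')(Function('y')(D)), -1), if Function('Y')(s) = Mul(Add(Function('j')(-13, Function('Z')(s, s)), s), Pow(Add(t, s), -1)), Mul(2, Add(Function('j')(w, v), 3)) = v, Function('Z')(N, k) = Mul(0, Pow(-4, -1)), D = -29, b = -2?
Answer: Rational(-213, 7) ≈ -30.429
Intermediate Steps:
Function('Z')(N, k) = 0 (Function('Z')(N, k) = Mul(0, Rational(-1, 4)) = 0)
Function('j')(w, v) = Add(-3, Mul(Rational(1, 2), v))
Function('y')(R) = -4 (Function('y')(R) = Add(2, Mul(3, -2)) = Add(2, -6) = -4)
Function('Y')(s) = Mul(Pow(Add(217, s), -1), Add(-3, s)) (Function('Y')(s) = Mul(Add(Add(-3, Mul(Rational(1, 2), 0)), s), Pow(Add(217, s), -1)) = Mul(Add(Add(-3, 0), s), Pow(Add(217, s), -1)) = Mul(Add(-3, s), Pow(Add(217, s), -1)) = Mul(Pow(Add(217, s), -1), Add(-3, s)))
Pow(Function('Y')(Function('y')(D)), -1) = Pow(Mul(Pow(Add(217, -4), -1), Add(-3, -4)), -1) = Pow(Mul(Pow(213, -1), -7), -1) = Pow(Mul(Rational(1, 213), -7), -1) = Pow(Rational(-7, 213), -1) = Rational(-213, 7)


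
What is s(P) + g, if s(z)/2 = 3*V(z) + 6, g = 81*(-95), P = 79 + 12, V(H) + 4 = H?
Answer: -7161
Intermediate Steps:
V(H) = -4 + H
P = 91
g = -7695
s(z) = -12 + 6*z (s(z) = 2*(3*(-4 + z) + 6) = 2*((-12 + 3*z) + 6) = 2*(-6 + 3*z) = -12 + 6*z)
s(P) + g = (-12 + 6*91) - 7695 = (-12 + 546) - 7695 = 534 - 7695 = -7161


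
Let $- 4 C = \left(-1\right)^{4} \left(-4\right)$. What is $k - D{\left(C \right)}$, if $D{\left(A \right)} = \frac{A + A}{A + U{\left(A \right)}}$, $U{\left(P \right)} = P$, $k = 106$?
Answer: $105$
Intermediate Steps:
$C = 1$ ($C = - \frac{\left(-1\right)^{4} \left(-4\right)}{4} = - \frac{1 \left(-4\right)}{4} = \left(- \frac{1}{4}\right) \left(-4\right) = 1$)
$D{\left(A \right)} = 1$ ($D{\left(A \right)} = \frac{A + A}{A + A} = \frac{2 A}{2 A} = 2 A \frac{1}{2 A} = 1$)
$k - D{\left(C \right)} = 106 - 1 = 105$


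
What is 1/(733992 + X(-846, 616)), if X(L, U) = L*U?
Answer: 1/212856 ≈ 4.6980e-6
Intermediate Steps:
1/(733992 + X(-846, 616)) = 1/(733992 - 846*616) = 1/(733992 - 521136) = 1/212856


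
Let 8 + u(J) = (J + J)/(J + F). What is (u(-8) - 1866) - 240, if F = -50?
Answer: -61298/29 ≈ -2113.7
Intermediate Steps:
u(J) = -8 + 2*J/(-50 + J) (u(J) = -8 + (J + J)/(J - 50) = -8 + (2*J)/(-50 + J) = -8 + 2*J/(-50 + J))
(u(-8) - 1866) - 240 = (2*(200 - 3*(-8))/(-50 - 8) - 1866) - 240 = (2*(200 + 24)/(-58) - 1866) - 240 = (2*(-1/58)*224 - 1866) - 240 = (-224/29 - 1866) - 240 = -54338/29 - 240 = -61298/29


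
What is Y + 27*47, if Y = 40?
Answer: 1309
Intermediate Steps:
Y + 27*47 = 40 + 27*47 = 40 + 1269 = 1309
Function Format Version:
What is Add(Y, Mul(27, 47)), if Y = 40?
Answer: 1309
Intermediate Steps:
Add(Y, Mul(27, 47)) = Add(40, Mul(27, 47)) = Add(40, 1269) = 1309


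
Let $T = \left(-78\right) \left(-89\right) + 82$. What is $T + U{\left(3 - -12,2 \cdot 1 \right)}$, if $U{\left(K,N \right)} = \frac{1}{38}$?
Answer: $\frac{266913}{38} \approx 7024.0$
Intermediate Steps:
$T = 7024$ ($T = 6942 + 82 = 7024$)
$U{\left(K,N \right)} = \frac{1}{38}$
$T + U{\left(3 - -12,2 \cdot 1 \right)} = 7024 + \frac{1}{38} = \frac{266913}{38}$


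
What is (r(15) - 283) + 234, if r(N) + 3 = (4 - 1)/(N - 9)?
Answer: -103/2 ≈ -51.500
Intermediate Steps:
r(N) = -3 + 3/(-9 + N) (r(N) = -3 + (4 - 1)/(N - 9) = -3 + 3/(-9 + N))
(r(15) - 283) + 234 = (3*(10 - 1*15)/(-9 + 15) - 283) + 234 = (3*(10 - 15)/6 - 283) + 234 = (3*(1/6)*(-5) - 283) + 234 = (-5/2 - 283) + 234 = -571/2 + 234 = -103/2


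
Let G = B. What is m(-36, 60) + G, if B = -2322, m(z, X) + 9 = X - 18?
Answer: -2289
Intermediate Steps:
m(z, X) = -27 + X (m(z, X) = -9 + (X - 18) = -9 + (-18 + X) = -27 + X)
G = -2322
m(-36, 60) + G = (-27 + 60) - 2322 = 33 - 2322 = -2289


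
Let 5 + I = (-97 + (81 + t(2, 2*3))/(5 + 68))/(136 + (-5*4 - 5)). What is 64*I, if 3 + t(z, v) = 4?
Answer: -1013632/2701 ≈ -375.28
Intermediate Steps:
t(z, v) = 1 (t(z, v) = -3 + 4 = 1)
I = -15838/2701 (I = -5 + (-97 + (81 + 1)/(5 + 68))/(136 + (-5*4 - 5)) = -5 + (-97 + 82/73)/(136 + (-20 - 5)) = -5 + (-97 + 82*(1/73))/(136 - 25) = -5 + (-97 + 82/73)/111 = -5 - 6999/73*1/111 = -5 - 2333/2701 = -15838/2701 ≈ -5.8638)
64*I = 64*(-15838/2701) = -1013632/2701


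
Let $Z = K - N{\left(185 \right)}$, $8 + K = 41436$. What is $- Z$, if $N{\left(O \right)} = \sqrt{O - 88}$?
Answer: $-41428 + \sqrt{97} \approx -41418.0$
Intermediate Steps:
$N{\left(O \right)} = \sqrt{-88 + O}$
$K = 41428$ ($K = -8 + 41436 = 41428$)
$Z = 41428 - \sqrt{97}$ ($Z = 41428 - \sqrt{-88 + 185} = 41428 - \sqrt{97} \approx 41418.0$)
$- Z = - (41428 - \sqrt{97}) = -41428 + \sqrt{97}$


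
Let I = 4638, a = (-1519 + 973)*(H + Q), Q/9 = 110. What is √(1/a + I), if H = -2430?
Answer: √4977583230165/32760 ≈ 68.103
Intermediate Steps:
Q = 990 (Q = 9*110 = 990)
a = 786240 (a = (-1519 + 973)*(-2430 + 990) = -546*(-1440) = 786240)
√(1/a + I) = √(1/786240 + 4638) = √(3646581121/786240) = √4977583230165/32760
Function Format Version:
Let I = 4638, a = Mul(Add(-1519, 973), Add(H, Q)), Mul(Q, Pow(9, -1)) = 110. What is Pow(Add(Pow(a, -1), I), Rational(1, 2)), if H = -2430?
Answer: Mul(Rational(1, 32760), Pow(4977583230165, Rational(1, 2))) ≈ 68.103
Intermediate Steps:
Q = 990 (Q = Mul(9, 110) = 990)
a = 786240 (a = Mul(Add(-1519, 973), Add(-2430, 990)) = Mul(-546, -1440) = 786240)
Pow(Add(Pow(a, -1), I), Rational(1, 2)) = Pow(Add(Pow(786240, -1), 4638), Rational(1, 2)) = Pow(Add(Rational(1, 786240), 4638), Rational(1, 2)) = Pow(Rational(3646581121, 786240), Rational(1, 2)) = Mul(Rational(1, 32760), Pow(4977583230165, Rational(1, 2)))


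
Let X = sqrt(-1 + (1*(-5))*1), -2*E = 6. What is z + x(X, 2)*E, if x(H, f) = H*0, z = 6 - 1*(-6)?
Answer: 12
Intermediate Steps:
E = -3 (E = -1/2*6 = -3)
z = 12 (z = 6 + 6 = 12)
X = I*sqrt(6) (X = sqrt(-1 - 5*1) = sqrt(-1 - 5) = sqrt(-6) = I*sqrt(6) ≈ 2.4495*I)
x(H, f) = 0
z + x(X, 2)*E = 12 + 0*(-3) = 12 + 0 = 12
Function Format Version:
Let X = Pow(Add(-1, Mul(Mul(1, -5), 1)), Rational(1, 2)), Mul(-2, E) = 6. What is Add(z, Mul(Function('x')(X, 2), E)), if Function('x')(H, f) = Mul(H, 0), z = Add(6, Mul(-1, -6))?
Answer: 12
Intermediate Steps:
E = -3 (E = Mul(Rational(-1, 2), 6) = -3)
z = 12 (z = Add(6, 6) = 12)
X = Mul(I, Pow(6, Rational(1, 2))) (X = Pow(Add(-1, Mul(-5, 1)), Rational(1, 2)) = Pow(Add(-1, -5), Rational(1, 2)) = Pow(-6, Rational(1, 2)) = Mul(I, Pow(6, Rational(1, 2))) ≈ Mul(2.4495, I))
Function('x')(H, f) = 0
Add(z, Mul(Function('x')(X, 2), E)) = Add(12, Mul(0, -3)) = Add(12, 0) = 12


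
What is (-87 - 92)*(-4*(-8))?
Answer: -5728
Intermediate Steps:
(-87 - 92)*(-4*(-8)) = -179*32 = -5728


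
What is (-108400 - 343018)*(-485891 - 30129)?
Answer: 232940716360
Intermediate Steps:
(-108400 - 343018)*(-485891 - 30129) = -451418*(-516020) = 232940716360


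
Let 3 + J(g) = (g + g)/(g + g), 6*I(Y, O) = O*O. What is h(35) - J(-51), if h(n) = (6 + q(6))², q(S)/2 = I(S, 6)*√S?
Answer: 902 + 144*√6 ≈ 1254.7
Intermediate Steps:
I(Y, O) = O²/6 (I(Y, O) = (O*O)/6 = O²/6)
q(S) = 12*√S (q(S) = 2*(((⅙)*6²)*√S) = 2*(((⅙)*36)*√S) = 2*(6*√S) = 12*√S)
J(g) = -2 (J(g) = -3 + (g + g)/(g + g) = -3 + (2*g)/((2*g)) = -3 + (2*g)*(1/(2*g)) = -3 + 1 = -2)
h(n) = (6 + 12*√6)²
h(35) - J(-51) = (900 + 144*√6) - 1*(-2) = (900 + 144*√6) + 2 = 902 + 144*√6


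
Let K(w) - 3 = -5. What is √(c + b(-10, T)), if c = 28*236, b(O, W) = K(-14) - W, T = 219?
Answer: √6387 ≈ 79.919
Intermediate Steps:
K(w) = -2 (K(w) = 3 - 5 = -2)
b(O, W) = -2 - W
c = 6608
√(c + b(-10, T)) = √(6608 + (-2 - 1*219)) = √(6608 + (-2 - 219)) = √(6608 - 221) = √6387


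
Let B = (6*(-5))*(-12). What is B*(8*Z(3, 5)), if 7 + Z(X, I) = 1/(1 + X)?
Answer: -19440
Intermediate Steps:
Z(X, I) = -7 + 1/(1 + X)
B = 360 (B = -30*(-12) = 360)
B*(8*Z(3, 5)) = 360*(8*((-6 - 7*3)/(1 + 3))) = 360*(8*((-6 - 21)/4)) = 360*(8*((1/4)*(-27))) = 360*(8*(-27/4)) = 360*(-54) = -19440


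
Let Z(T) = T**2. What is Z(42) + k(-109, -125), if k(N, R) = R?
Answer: 1639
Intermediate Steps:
Z(42) + k(-109, -125) = 42**2 - 125 = 1764 - 125 = 1639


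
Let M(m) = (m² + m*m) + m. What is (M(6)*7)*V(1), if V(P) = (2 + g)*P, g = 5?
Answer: 3822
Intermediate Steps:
V(P) = 7*P (V(P) = (2 + 5)*P = 7*P)
M(m) = m + 2*m² (M(m) = (m² + m²) + m = 2*m² + m = m + 2*m²)
(M(6)*7)*V(1) = ((6*(1 + 2*6))*7)*(7*1) = ((6*(1 + 12))*7)*7 = ((6*13)*7)*7 = (78*7)*7 = 546*7 = 3822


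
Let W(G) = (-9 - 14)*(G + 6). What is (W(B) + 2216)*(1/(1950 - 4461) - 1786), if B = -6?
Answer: -9937977752/2511 ≈ -3.9578e+6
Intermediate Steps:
W(G) = -138 - 23*G (W(G) = -23*(6 + G) = -138 - 23*G)
(W(B) + 2216)*(1/(1950 - 4461) - 1786) = ((-138 - 23*(-6)) + 2216)*(1/(1950 - 4461) - 1786) = ((-138 + 138) + 2216)*(1/(-2511) - 1786) = (0 + 2216)*(-1/2511 - 1786) = 2216*(-4484647/2511) = -9937977752/2511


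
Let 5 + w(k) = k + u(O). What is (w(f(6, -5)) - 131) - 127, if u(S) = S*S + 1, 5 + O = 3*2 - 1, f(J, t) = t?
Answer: -267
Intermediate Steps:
O = 0 (O = -5 + (3*2 - 1) = -5 + (6 - 1) = -5 + 5 = 0)
u(S) = 1 + S**2 (u(S) = S**2 + 1 = 1 + S**2)
w(k) = -4 + k (w(k) = -5 + (k + (1 + 0**2)) = -5 + (k + (1 + 0)) = -5 + (k + 1) = -5 + (1 + k) = -4 + k)
(w(f(6, -5)) - 131) - 127 = ((-4 - 5) - 131) - 127 = (-9 - 131) - 127 = -140 - 127 = -267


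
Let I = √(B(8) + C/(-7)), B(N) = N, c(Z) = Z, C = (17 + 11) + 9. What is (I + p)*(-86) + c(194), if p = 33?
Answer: -2644 - 86*√133/7 ≈ -2785.7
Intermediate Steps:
C = 37 (C = 28 + 9 = 37)
I = √133/7 (I = √(8 + 37/(-7)) = √(8 + 37*(-⅐)) = √(8 - 37/7) = √(19/7) = √133/7 ≈ 1.6475)
(I + p)*(-86) + c(194) = (√133/7 + 33)*(-86) + 194 = (33 + √133/7)*(-86) + 194 = (-2838 - 86*√133/7) + 194 = -2644 - 86*√133/7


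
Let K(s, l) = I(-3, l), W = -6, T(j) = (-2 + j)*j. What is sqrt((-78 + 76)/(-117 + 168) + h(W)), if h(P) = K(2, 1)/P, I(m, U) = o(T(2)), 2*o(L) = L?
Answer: I*sqrt(102)/51 ≈ 0.19803*I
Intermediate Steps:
T(j) = j*(-2 + j)
o(L) = L/2
I(m, U) = 0 (I(m, U) = (2*(-2 + 2))/2 = (2*0)/2 = (1/2)*0 = 0)
K(s, l) = 0
h(P) = 0 (h(P) = 0/P = 0)
sqrt((-78 + 76)/(-117 + 168) + h(W)) = sqrt((-78 + 76)/(-117 + 168) + 0) = sqrt(-2/51 + 0) = sqrt(-2/51) = I*sqrt(102)/51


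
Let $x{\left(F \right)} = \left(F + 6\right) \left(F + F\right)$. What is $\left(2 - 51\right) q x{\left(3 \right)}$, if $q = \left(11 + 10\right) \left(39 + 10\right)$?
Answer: $-2722734$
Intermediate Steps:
$q = 1029$ ($q = 21 \cdot 49 = 1029$)
$x{\left(F \right)} = 2 F \left(6 + F\right)$ ($x{\left(F \right)} = \left(6 + F\right) 2 F = 2 F \left(6 + F\right)$)
$\left(2 - 51\right) q x{\left(3 \right)} = \left(2 - 51\right) 1029 \cdot 2 \cdot 3 \left(6 + 3\right) = \left(2 - 51\right) 1029 \cdot 2 \cdot 3 \cdot 9 = \left(-49\right) 1029 \cdot 54 = \left(-50421\right) 54 = -2722734$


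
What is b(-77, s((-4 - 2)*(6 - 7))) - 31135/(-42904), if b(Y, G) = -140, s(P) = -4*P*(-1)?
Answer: -5975425/42904 ≈ -139.27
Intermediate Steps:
s(P) = 4*P
b(-77, s((-4 - 2)*(6 - 7))) - 31135/(-42904) = -140 - 31135/(-42904) = -140 - 31135*(-1/42904) = -140 + 31135/42904 = -5975425/42904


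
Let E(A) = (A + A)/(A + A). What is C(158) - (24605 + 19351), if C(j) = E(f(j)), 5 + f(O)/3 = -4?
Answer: -43955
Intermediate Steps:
f(O) = -27 (f(O) = -15 + 3*(-4) = -15 - 12 = -27)
E(A) = 1 (E(A) = (2*A)/((2*A)) = (2*A)*(1/(2*A)) = 1)
C(j) = 1
C(158) - (24605 + 19351) = 1 - (24605 + 19351) = 1 - 1*43956 = 1 - 43956 = -43955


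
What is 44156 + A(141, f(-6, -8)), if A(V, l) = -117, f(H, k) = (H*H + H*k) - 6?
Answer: 44039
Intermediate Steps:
f(H, k) = -6 + H² + H*k (f(H, k) = (H² + H*k) - 6 = -6 + H² + H*k)
44156 + A(141, f(-6, -8)) = 44156 - 117 = 44039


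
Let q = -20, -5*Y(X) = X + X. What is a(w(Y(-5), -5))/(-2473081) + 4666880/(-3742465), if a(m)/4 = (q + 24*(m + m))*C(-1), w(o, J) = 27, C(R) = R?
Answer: -2304494143184/1851083816933 ≈ -1.2449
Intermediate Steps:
Y(X) = -2*X/5 (Y(X) = -(X + X)/5 = -2*X/5)
a(m) = 80 - 192*m (a(m) = 4*((-20 + 24*(m + m))*(-1)) = 4*((-20 + 24*(2*m))*(-1)) = 4*((-20 + 48*m)*(-1)) = 4*(20 - 48*m) = 80 - 192*m)
a(w(Y(-5), -5))/(-2473081) + 4666880/(-3742465) = (80 - 192*27)/(-2473081) + 4666880/(-3742465) = (80 - 5184)*(-1/2473081) + 4666880*(-1/3742465) = -5104*(-1/2473081) - 933376/748493 = 5104/2473081 - 933376/748493 = -2304494143184/1851083816933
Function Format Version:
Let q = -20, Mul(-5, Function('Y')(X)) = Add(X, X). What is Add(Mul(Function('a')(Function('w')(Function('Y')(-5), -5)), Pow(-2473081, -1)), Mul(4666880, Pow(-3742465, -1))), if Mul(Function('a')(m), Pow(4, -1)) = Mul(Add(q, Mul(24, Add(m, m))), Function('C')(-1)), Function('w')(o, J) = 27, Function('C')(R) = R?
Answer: Rational(-2304494143184, 1851083816933) ≈ -1.2449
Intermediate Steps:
Function('Y')(X) = Mul(Rational(-2, 5), X) (Function('Y')(X) = Mul(Rational(-1, 5), Add(X, X)) = Mul(Rational(-1, 5), Mul(2, X)) = Mul(Rational(-2, 5), X))
Function('a')(m) = Add(80, Mul(-192, m)) (Function('a')(m) = Mul(4, Mul(Add(-20, Mul(24, Add(m, m))), -1)) = Mul(4, Mul(Add(-20, Mul(24, Mul(2, m))), -1)) = Mul(4, Mul(Add(-20, Mul(48, m)), -1)) = Mul(4, Add(20, Mul(-48, m))) = Add(80, Mul(-192, m)))
Add(Mul(Function('a')(Function('w')(Function('Y')(-5), -5)), Pow(-2473081, -1)), Mul(4666880, Pow(-3742465, -1))) = Add(Mul(Add(80, Mul(-192, 27)), Pow(-2473081, -1)), Mul(4666880, Pow(-3742465, -1))) = Add(Mul(Add(80, -5184), Rational(-1, 2473081)), Mul(4666880, Rational(-1, 3742465))) = Add(Mul(-5104, Rational(-1, 2473081)), Rational(-933376, 748493)) = Add(Rational(5104, 2473081), Rational(-933376, 748493)) = Rational(-2304494143184, 1851083816933)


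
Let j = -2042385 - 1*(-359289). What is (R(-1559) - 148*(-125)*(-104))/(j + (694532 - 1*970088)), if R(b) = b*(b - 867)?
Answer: -309689/326442 ≈ -0.94868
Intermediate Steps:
j = -1683096 (j = -2042385 + 359289 = -1683096)
R(b) = b*(-867 + b)
(R(-1559) - 148*(-125)*(-104))/(j + (694532 - 1*970088)) = (-1559*(-867 - 1559) - 148*(-125)*(-104))/(-1683096 + (694532 - 1*970088)) = (-1559*(-2426) + 18500*(-104))/(-1683096 + (694532 - 970088)) = (3782134 - 1924000)/(-1683096 - 275556) = 1858134/(-1958652) = 1858134*(-1/1958652) = -309689/326442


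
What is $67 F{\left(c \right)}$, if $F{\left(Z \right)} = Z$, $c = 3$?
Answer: $201$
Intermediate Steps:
$67 F{\left(c \right)} = 67 \cdot 3 = 201$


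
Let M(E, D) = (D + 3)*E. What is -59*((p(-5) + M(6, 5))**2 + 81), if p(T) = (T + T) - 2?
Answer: -81243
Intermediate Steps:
p(T) = -2 + 2*T (p(T) = 2*T - 2 = -2 + 2*T)
M(E, D) = E*(3 + D) (M(E, D) = (3 + D)*E = E*(3 + D))
-59*((p(-5) + M(6, 5))**2 + 81) = -59*(((-2 + 2*(-5)) + 6*(3 + 5))**2 + 81) = -59*(((-2 - 10) + 6*8)**2 + 81) = -59*((-12 + 48)**2 + 81) = -59*(36**2 + 81) = -59*(1296 + 81) = -59*1377 = -81243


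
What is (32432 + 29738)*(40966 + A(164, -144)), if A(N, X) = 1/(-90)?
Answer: 22921699763/9 ≈ 2.5469e+9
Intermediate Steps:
A(N, X) = -1/90
(32432 + 29738)*(40966 + A(164, -144)) = (32432 + 29738)*(40966 - 1/90) = 62170*(3686939/90) = 22921699763/9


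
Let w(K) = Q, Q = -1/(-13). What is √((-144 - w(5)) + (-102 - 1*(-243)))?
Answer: 2*I*√130/13 ≈ 1.7541*I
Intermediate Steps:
Q = 1/13 (Q = -1*(-1/13) = 1/13 ≈ 0.076923)
w(K) = 1/13
√((-144 - w(5)) + (-102 - 1*(-243))) = √((-144 - 1*1/13) + (-102 - 1*(-243))) = √((-144 - 1/13) + (-102 + 243)) = √(-1873/13 + 141) = √(-40/13) = 2*I*√130/13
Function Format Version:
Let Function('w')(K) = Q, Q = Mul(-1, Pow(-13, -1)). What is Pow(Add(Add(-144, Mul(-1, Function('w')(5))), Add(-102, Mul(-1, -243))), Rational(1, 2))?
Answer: Mul(Rational(2, 13), I, Pow(130, Rational(1, 2))) ≈ Mul(1.7541, I)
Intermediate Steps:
Q = Rational(1, 13) (Q = Mul(-1, Rational(-1, 13)) = Rational(1, 13) ≈ 0.076923)
Function('w')(K) = Rational(1, 13)
Pow(Add(Add(-144, Mul(-1, Function('w')(5))), Add(-102, Mul(-1, -243))), Rational(1, 2)) = Pow(Add(Add(-144, Mul(-1, Rational(1, 13))), Add(-102, Mul(-1, -243))), Rational(1, 2)) = Pow(Add(Add(-144, Rational(-1, 13)), Add(-102, 243)), Rational(1, 2)) = Pow(Add(Rational(-1873, 13), 141), Rational(1, 2)) = Pow(Rational(-40, 13), Rational(1, 2)) = Mul(Rational(2, 13), I, Pow(130, Rational(1, 2)))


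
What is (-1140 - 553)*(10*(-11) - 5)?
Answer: 194695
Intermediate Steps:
(-1140 - 553)*(10*(-11) - 5) = -1693*(-110 - 5) = -1693*(-115) = 194695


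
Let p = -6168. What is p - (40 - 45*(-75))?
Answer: -9583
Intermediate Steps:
p - (40 - 45*(-75)) = -6168 - (40 - 45*(-75)) = -6168 - (40 + 3375) = -6168 - 1*3415 = -6168 - 3415 = -9583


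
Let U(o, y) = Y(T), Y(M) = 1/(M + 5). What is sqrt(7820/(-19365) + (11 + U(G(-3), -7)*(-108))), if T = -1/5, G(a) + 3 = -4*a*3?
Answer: I*sqrt(714235422)/7746 ≈ 3.4502*I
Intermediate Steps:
G(a) = -3 - 12*a (G(a) = -3 - 4*a*3 = -3 - 12*a)
T = -1/5 (T = -1*1/5 = -1/5 ≈ -0.20000)
Y(M) = 1/(5 + M)
U(o, y) = 5/24 (U(o, y) = 1/(5 - 1/5) = 1/(24/5) = 5/24)
sqrt(7820/(-19365) + (11 + U(G(-3), -7)*(-108))) = sqrt(7820/(-19365) + (11 + (5/24)*(-108))) = sqrt(7820*(-1/19365) + (11 - 45/2)) = sqrt(-1564/3873 - 23/2) = sqrt(-92207/7746) = I*sqrt(714235422)/7746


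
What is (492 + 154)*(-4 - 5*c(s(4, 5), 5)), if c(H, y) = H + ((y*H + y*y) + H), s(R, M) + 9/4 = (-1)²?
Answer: -110143/2 ≈ -55072.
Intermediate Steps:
s(R, M) = -5/4 (s(R, M) = -9/4 + (-1)² = -9/4 + 1 = -5/4)
c(H, y) = y² + 2*H + H*y (c(H, y) = H + ((H*y + y²) + H) = H + ((y² + H*y) + H) = H + (H + y² + H*y) = y² + 2*H + H*y)
(492 + 154)*(-4 - 5*c(s(4, 5), 5)) = (492 + 154)*(-4 - 5*(5² + 2*(-5/4) - 5/4*5)) = 646*(-4 - 5*(25 - 5/2 - 25/4)) = 646*(-4 - 5*65/4) = 646*(-4 - 325/4) = 646*(-341/4) = -110143/2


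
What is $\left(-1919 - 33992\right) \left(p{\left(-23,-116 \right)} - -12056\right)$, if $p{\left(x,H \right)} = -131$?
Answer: $-428238675$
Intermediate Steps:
$\left(-1919 - 33992\right) \left(p{\left(-23,-116 \right)} - -12056\right) = \left(-1919 - 33992\right) \left(-131 - -12056\right) = - 35911 \left(-131 + \left(-11905 + 23961\right)\right) = - 35911 \left(-131 + 12056\right) = \left(-35911\right) 11925 = -428238675$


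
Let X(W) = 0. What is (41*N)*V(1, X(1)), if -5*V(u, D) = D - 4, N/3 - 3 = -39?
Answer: -17712/5 ≈ -3542.4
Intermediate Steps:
N = -108 (N = 9 + 3*(-39) = 9 - 117 = -108)
V(u, D) = ⅘ - D/5 (V(u, D) = -(D - 4)/5 = -(-4 + D)/5 = ⅘ - D/5)
(41*N)*V(1, X(1)) = (41*(-108))*(⅘ - ⅕*0) = -4428*(⅘ + 0) = -4428*⅘ = -17712/5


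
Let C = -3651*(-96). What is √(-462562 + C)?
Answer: I*√112066 ≈ 334.76*I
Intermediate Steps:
C = 350496
√(-462562 + C) = √(-462562 + 350496) = √(-112066) = I*√112066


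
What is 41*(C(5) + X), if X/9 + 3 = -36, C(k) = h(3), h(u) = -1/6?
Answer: -86387/6 ≈ -14398.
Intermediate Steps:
h(u) = -1/6 (h(u) = -1*1/6 = -1/6)
C(k) = -1/6
X = -351 (X = -27 + 9*(-36) = -27 - 324 = -351)
41*(C(5) + X) = 41*(-1/6 - 351) = 41*(-2107/6) = -86387/6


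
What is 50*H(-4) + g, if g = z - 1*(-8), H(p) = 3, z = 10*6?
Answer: 218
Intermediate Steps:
z = 60
g = 68 (g = 60 - 1*(-8) = 60 + 8 = 68)
50*H(-4) + g = 50*3 + 68 = 150 + 68 = 218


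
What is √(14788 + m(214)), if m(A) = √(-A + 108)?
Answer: √(14788 + I*√106) ≈ 121.61 + 0.0423*I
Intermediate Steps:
m(A) = √(108 - A)
√(14788 + m(214)) = √(14788 + √(108 - 1*214)) = √(14788 + √(108 - 214)) = √(14788 + √(-106)) = √(14788 + I*√106)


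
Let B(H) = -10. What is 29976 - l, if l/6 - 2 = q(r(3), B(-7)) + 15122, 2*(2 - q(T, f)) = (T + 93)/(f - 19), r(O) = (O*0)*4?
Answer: -1762899/29 ≈ -60790.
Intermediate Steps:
r(O) = 0 (r(O) = 0*4 = 0)
q(T, f) = 2 - (93 + T)/(2*(-19 + f)) (q(T, f) = 2 - (T + 93)/(2*(f - 19)) = 2 - (93 + T)/(2*(-19 + f)))
l = 2632203/29 (l = 12 + 6*((-169 - 1*0 + 4*(-10))/(2*(-19 - 10)) + 15122) = 12 + 6*((1/2)*(-169 + 0 - 40)/(-29) + 15122) = 12 + 6*((1/2)*(-1/29)*(-209) + 15122) = 12 + 6*(209/58 + 15122) = 12 + 6*(877285/58) = 12 + 2631855/29 = 2632203/29 ≈ 90766.)
29976 - l = 29976 - 1*2632203/29 = 29976 - 2632203/29 = -1762899/29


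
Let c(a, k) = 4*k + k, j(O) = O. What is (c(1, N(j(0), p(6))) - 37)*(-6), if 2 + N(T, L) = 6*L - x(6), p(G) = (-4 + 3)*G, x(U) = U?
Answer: 1542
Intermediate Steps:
p(G) = -G
N(T, L) = -8 + 6*L (N(T, L) = -2 + (6*L - 1*6) = -2 + (6*L - 6) = -2 + (-6 + 6*L) = -8 + 6*L)
c(a, k) = 5*k
(c(1, N(j(0), p(6))) - 37)*(-6) = (5*(-8 + 6*(-1*6)) - 37)*(-6) = (5*(-8 + 6*(-6)) - 37)*(-6) = (5*(-8 - 36) - 37)*(-6) = (5*(-44) - 37)*(-6) = (-220 - 37)*(-6) = -257*(-6) = 1542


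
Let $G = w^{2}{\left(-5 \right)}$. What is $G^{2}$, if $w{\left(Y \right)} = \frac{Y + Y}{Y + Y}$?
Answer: $1$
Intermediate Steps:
$w{\left(Y \right)} = 1$ ($w{\left(Y \right)} = \frac{2 Y}{2 Y} = 2 Y \frac{1}{2 Y} = 1$)
$G = 1$ ($G = 1^{2} = 1$)
$G^{2} = 1^{2} = 1$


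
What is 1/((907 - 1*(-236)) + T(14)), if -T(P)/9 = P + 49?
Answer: 1/576 ≈ 0.0017361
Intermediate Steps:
T(P) = -441 - 9*P (T(P) = -9*(P + 49) = -9*(49 + P) = -441 - 9*P)
1/((907 - 1*(-236)) + T(14)) = 1/((907 - 1*(-236)) + (-441 - 9*14)) = 1/((907 + 236) + (-441 - 126)) = 1/(1143 - 567) = 1/576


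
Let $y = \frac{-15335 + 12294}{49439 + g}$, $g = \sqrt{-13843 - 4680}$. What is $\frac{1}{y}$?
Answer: $- \frac{49439}{3041} - \frac{i \sqrt{18523}}{3041} \approx -16.257 - 0.044755 i$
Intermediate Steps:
$g = i \sqrt{18523}$ ($g = \sqrt{-18523} = i \sqrt{18523} \approx 136.1 i$)
$y = - \frac{3041}{49439 + i \sqrt{18523}}$ ($y = \frac{-15335 + 12294}{49439 + i \sqrt{18523}} = - \frac{3041}{49439 + i \sqrt{18523}} \approx -0.06151 + 0.00016933 i$)
$\frac{1}{y} = \frac{1}{- \frac{150343999}{2444233244} + \frac{3041 i \sqrt{18523}}{2444233244}}$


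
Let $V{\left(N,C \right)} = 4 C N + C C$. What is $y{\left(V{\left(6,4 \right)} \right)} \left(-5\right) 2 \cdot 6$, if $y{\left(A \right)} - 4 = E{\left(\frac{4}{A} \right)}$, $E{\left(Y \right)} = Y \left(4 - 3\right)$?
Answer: $- \frac{1695}{7} \approx -242.14$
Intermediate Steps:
$V{\left(N,C \right)} = C^{2} + 4 C N$ ($V{\left(N,C \right)} = 4 C N + C^{2} = C^{2} + 4 C N$)
$E{\left(Y \right)} = Y$ ($E{\left(Y \right)} = Y 1 = Y$)
$y{\left(A \right)} = 4 + \frac{4}{A}$
$y{\left(V{\left(6,4 \right)} \right)} \left(-5\right) 2 \cdot 6 = \left(4 + \frac{4}{4 \left(4 + 4 \cdot 6\right)}\right) \left(-5\right) 2 \cdot 6 = \left(4 + \frac{4}{4 \left(4 + 24\right)}\right) \left(\left(-10\right) 6\right) = \left(4 + \frac{4}{4 \cdot 28}\right) \left(-60\right) = \left(4 + \frac{4}{112}\right) \left(-60\right) = \left(4 + 4 \cdot \frac{1}{112}\right) \left(-60\right) = \left(4 + \frac{1}{28}\right) \left(-60\right) = \frac{113}{28} \left(-60\right) = - \frac{1695}{7}$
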